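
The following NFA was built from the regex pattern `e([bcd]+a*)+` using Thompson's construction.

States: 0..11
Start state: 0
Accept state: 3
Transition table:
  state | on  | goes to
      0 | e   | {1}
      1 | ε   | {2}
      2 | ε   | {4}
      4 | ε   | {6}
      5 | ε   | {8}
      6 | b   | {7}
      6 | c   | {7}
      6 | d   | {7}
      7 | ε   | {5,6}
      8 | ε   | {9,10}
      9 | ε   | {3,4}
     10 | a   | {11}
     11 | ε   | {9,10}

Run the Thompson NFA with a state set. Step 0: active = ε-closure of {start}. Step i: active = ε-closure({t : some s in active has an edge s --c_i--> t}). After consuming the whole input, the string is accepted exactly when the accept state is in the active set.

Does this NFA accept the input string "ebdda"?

start: ε-closure({0}) = {0}
'e' @ 1: {1,2,4,6}
'b' @ 2: {3,4,5,6,7,8,9,10}  [accepting]
'd' @ 3: {3,4,5,6,7,8,9,10}  [accepting]
'd' @ 4: {3,4,5,6,7,8,9,10}  [accepting]
'a' @ 5: {3,4,6,9,10,11}  [accepting]
after full input: {3,4,6,9,10,11}  (accept=3 in)

Answer: ACCEPT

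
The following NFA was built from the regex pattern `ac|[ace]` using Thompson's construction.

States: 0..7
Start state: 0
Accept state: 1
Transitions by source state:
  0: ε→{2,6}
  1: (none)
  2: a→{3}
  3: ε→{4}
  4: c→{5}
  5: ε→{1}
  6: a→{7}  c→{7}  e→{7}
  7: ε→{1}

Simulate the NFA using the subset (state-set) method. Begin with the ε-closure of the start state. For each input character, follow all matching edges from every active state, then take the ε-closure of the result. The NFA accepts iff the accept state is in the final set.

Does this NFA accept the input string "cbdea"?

Answer: REJECT

Steps:
start: ε-closure({0}) = {0,2,6}
'c' @ 1: {1,7}  [accepting]
'b' @ 2: {}  — no active states
rest 'dea' ignored (set empty)
after full input: {}  (accept=1 not in)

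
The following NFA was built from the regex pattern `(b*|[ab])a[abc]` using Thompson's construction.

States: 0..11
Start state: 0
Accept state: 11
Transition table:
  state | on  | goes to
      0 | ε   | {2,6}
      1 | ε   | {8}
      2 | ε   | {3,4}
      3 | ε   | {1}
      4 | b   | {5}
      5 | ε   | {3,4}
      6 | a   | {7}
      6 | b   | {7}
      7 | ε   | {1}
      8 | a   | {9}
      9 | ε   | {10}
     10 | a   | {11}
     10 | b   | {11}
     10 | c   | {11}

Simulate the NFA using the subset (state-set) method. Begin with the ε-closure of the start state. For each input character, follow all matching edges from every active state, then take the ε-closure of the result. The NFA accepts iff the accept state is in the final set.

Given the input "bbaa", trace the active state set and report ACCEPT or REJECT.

start: ε-closure({0}) = {0,1,2,3,4,6,8}
'b' @ 1: {1,3,4,5,7,8}
'b' @ 2: {1,3,4,5,8}
'a' @ 3: {9,10}
'a' @ 4: {11}  (accept∈set)
final: {11}; accept 11 in set

Answer: ACCEPT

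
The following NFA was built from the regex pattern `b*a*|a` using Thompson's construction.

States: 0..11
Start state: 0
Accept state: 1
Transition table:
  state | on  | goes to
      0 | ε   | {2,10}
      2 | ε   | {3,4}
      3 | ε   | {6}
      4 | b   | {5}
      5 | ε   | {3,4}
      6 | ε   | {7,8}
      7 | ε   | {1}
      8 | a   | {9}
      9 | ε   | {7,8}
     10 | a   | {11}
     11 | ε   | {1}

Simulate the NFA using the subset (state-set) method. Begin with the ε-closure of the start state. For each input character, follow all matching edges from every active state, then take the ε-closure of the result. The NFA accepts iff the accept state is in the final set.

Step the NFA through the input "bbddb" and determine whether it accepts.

S₀ = ε-closure({0}) = {0,1,2,3,4,6,7,8,10}
'b' @ 1: {1,3,4,5,6,7,8}  (accept∈set)
'b' @ 2: {1,3,4,5,6,7,8}  (accept∈set)
'd' @ 3: {}  — no active states
rest 'db' ignored (set empty)
final: {}; accept 1 not in set

Answer: REJECT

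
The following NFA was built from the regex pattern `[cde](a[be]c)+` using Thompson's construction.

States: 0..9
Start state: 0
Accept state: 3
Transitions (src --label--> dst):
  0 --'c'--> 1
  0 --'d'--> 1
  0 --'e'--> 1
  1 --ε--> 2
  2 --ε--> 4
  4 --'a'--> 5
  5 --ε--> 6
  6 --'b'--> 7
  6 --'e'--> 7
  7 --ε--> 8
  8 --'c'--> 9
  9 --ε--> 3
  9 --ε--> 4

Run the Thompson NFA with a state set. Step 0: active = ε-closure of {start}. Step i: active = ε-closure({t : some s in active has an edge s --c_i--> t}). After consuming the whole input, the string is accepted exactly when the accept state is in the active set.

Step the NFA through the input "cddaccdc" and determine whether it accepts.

start: ε-closure({0}) = {0}
'c' @ 1: {1,2,4}
'd' @ 2: {}  — state set empty
rest 'daccdc' ignored (set empty)
end set {} — state 3 not in

Answer: REJECT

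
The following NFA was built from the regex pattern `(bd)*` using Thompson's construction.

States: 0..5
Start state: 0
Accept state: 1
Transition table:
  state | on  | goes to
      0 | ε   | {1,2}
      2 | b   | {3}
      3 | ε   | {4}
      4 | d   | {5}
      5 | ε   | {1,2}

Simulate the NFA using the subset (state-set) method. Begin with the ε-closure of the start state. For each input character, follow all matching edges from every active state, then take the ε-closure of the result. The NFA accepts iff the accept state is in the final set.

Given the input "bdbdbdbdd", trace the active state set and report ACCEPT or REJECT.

Answer: REJECT

Steps:
start: ε-closure({0}) = {0,1,2}
'b' @ 1: {3,4}
'd' @ 2: {1,2,5}  (accept∈set)
'b' @ 3: {3,4}
'd' @ 4: {1,2,5}  (accept∈set)
'b' @ 5: {3,4}
'd' @ 6: {1,2,5}  (accept∈set)
'b' @ 7: {3,4}
'd' @ 8: {1,2,5}  (accept∈set)
'd' @ 9: {}  — no active states
final: {}; accept 1 not in set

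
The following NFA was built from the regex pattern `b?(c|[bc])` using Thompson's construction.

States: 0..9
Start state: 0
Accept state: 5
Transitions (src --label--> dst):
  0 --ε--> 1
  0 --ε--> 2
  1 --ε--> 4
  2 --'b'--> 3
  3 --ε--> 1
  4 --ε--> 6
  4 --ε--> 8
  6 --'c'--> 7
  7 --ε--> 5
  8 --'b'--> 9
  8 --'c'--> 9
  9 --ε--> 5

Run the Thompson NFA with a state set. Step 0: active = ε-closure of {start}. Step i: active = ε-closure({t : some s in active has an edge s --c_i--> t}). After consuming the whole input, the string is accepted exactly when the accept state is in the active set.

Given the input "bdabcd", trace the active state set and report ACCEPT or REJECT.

Answer: REJECT

Trace:
initial (ε-close {0}): {0,1,2,4,6,8}
'b' @ 1: {1,3,4,5,6,8,9}  ✓accept
'd' @ 2: {}  — state set empty
rest 'abcd' ignored (set empty)
after full input: {}  (accept=5 not in)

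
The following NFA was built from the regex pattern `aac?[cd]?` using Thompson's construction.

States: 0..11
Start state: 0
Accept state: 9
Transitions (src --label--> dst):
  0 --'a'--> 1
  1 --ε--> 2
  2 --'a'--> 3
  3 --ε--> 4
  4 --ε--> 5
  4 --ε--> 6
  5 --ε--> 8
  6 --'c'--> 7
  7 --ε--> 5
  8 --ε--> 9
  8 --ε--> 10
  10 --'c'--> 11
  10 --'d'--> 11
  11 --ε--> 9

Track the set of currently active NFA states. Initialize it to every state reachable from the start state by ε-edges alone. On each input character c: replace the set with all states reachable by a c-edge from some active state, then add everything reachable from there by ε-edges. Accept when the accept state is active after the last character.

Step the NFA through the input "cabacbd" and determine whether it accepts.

Answer: REJECT

Steps:
S₀ = ε-closure({0}) = {0}
'c' @ 1: {}  — dead — no transitions
rest 'abacbd' ignored (set empty)
after full input: {}  (accept=9 not in)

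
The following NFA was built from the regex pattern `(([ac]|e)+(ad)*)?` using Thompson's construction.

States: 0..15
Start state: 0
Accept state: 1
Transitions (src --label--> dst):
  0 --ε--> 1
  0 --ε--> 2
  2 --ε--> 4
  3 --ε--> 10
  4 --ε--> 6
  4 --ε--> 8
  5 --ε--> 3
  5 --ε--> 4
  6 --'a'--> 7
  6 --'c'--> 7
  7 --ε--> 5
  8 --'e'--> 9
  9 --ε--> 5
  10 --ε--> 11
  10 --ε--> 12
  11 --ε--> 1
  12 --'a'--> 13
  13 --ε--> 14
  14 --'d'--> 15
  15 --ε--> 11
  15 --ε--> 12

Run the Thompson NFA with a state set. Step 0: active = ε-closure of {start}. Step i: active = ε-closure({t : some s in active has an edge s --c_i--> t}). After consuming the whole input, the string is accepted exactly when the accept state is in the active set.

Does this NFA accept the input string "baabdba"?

Answer: REJECT

Steps:
start: ε-closure({0}) = {0,1,2,4,6,8}
'b' @ 1: {}  — dead — no transitions
rest 'aabdba' ignored (set empty)
end set {} — state 1 not in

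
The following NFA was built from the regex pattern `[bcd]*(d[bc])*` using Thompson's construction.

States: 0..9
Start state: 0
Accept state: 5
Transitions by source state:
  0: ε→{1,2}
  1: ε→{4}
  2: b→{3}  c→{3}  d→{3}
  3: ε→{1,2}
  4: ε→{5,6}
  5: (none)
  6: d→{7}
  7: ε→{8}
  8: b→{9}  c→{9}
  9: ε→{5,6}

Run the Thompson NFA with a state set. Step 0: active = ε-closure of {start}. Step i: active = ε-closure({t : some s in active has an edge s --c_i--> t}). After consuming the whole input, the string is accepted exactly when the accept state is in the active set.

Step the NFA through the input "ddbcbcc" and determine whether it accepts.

Answer: ACCEPT

Steps:
S₀ = ε-closure({0}) = {0,1,2,4,5,6}
'd' @ 1: {1,2,3,4,5,6,7,8}  ✓accept
'd' @ 2: {1,2,3,4,5,6,7,8}  ✓accept
'b' @ 3: {1,2,3,4,5,6,9}  ✓accept
'c' @ 4: {1,2,3,4,5,6}  ✓accept
'b' @ 5: {1,2,3,4,5,6}  ✓accept
'c' @ 6: {1,2,3,4,5,6}  ✓accept
'c' @ 7: {1,2,3,4,5,6}  ✓accept
after full input: {1,2,3,4,5,6}  (accept=5 in)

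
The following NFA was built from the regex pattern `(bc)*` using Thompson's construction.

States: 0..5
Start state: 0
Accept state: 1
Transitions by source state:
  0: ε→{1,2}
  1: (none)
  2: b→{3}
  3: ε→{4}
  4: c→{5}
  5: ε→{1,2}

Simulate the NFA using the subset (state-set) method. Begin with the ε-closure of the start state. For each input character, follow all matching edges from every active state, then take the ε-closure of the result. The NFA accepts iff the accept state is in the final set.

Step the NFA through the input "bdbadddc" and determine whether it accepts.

start: ε-closure({0}) = {0,1,2}
'b' @ 1: {3,4}
'd' @ 2: {}  — dead — no transitions
rest 'badddc' ignored (set empty)
after full input: {}  (accept=1 not in)

Answer: REJECT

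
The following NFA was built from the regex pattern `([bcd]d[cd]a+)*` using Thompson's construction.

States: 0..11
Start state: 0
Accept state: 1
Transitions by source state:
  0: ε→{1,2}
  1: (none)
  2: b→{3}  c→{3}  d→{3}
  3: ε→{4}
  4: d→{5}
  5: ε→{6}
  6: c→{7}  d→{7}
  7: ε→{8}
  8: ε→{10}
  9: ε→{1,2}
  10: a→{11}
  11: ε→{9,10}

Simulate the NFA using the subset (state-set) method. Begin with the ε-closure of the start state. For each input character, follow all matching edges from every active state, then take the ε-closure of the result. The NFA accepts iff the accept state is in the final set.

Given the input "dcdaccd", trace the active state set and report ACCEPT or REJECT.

Answer: REJECT

Derivation:
initial (ε-close {0}): {0,1,2}
'd' @ 1: {3,4}
'c' @ 2: {}  — no active states
rest 'daccd' ignored (set empty)
final: {}; accept 1 not in set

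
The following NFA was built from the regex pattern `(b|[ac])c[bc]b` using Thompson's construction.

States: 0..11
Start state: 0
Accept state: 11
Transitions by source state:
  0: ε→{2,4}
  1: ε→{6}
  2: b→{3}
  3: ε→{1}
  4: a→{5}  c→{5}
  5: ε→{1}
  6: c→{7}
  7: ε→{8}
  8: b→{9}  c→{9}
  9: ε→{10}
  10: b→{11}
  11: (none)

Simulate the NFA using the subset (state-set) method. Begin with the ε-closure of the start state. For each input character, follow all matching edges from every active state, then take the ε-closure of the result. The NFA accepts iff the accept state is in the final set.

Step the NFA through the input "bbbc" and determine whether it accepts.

S₀ = ε-closure({0}) = {0,2,4}
'b' @ 1: {1,3,6}
'b' @ 2: {}  — dead — no transitions
rest 'bc' ignored (set empty)
end set {} — state 11 not in

Answer: REJECT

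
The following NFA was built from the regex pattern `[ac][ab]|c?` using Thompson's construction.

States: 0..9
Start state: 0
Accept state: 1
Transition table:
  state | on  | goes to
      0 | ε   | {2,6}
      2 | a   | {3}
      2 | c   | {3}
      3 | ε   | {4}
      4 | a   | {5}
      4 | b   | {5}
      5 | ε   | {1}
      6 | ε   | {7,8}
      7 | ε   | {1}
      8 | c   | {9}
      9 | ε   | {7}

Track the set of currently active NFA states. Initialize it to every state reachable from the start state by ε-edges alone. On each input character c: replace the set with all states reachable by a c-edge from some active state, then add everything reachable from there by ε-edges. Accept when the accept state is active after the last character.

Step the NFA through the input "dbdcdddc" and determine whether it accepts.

Answer: REJECT

Steps:
S₀ = ε-closure({0}) = {0,1,2,6,7,8}
'd' @ 1: {}  — state set empty
rest 'bdcdddc' ignored (set empty)
end set {} — state 1 not in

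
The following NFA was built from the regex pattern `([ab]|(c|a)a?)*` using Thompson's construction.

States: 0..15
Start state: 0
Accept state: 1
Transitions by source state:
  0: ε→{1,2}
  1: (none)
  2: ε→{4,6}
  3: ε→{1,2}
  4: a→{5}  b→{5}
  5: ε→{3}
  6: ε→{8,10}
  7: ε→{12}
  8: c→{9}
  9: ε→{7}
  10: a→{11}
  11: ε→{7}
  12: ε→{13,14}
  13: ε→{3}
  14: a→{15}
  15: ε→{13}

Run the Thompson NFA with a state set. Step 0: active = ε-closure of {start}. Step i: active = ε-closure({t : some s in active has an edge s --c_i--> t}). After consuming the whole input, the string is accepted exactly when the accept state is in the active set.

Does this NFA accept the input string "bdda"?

Answer: REJECT

Derivation:
S₀ = ε-closure({0}) = {0,1,2,4,6,8,10}
'b' @ 1: {1,2,3,4,5,6,8,10}  [accepting]
'd' @ 2: {}  — dead — no transitions
rest 'da' ignored (set empty)
end set {} — state 1 not in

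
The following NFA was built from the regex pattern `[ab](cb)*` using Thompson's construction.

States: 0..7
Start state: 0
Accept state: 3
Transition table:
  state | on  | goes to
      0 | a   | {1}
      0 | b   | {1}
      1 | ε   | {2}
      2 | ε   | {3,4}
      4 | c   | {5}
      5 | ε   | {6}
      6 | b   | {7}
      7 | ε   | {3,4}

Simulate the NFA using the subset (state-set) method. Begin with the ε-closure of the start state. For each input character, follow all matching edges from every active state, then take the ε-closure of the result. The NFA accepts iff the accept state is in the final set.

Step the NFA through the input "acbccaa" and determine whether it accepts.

Answer: REJECT

Steps:
S₀ = ε-closure({0}) = {0}
'a' @ 1: {1,2,3,4}  (accept∈set)
'c' @ 2: {5,6}
'b' @ 3: {3,4,7}  (accept∈set)
'c' @ 4: {5,6}
'c' @ 5: {}  — dead — no transitions
rest 'aa' ignored (set empty)
end set {} — state 3 not in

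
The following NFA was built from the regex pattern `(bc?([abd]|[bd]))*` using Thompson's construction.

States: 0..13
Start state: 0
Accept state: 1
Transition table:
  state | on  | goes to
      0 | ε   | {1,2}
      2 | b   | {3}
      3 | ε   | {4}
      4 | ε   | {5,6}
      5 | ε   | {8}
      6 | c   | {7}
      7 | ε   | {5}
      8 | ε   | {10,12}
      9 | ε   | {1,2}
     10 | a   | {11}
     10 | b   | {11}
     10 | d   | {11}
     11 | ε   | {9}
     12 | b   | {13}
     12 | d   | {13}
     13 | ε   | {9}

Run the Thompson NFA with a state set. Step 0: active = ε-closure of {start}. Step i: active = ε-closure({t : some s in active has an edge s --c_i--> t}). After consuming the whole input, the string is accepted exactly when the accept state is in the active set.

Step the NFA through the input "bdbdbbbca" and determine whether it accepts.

start: ε-closure({0}) = {0,1,2}
'b' @ 1: {3,4,5,6,8,10,12}
'd' @ 2: {1,2,9,11,13}  ✓accept
'b' @ 3: {3,4,5,6,8,10,12}
'd' @ 4: {1,2,9,11,13}  ✓accept
'b' @ 5: {3,4,5,6,8,10,12}
'b' @ 6: {1,2,9,11,13}  ✓accept
'b' @ 7: {3,4,5,6,8,10,12}
'c' @ 8: {5,7,8,10,12}
'a' @ 9: {1,2,9,11}  ✓accept
end set {1,2,9,11} — state 1 in

Answer: ACCEPT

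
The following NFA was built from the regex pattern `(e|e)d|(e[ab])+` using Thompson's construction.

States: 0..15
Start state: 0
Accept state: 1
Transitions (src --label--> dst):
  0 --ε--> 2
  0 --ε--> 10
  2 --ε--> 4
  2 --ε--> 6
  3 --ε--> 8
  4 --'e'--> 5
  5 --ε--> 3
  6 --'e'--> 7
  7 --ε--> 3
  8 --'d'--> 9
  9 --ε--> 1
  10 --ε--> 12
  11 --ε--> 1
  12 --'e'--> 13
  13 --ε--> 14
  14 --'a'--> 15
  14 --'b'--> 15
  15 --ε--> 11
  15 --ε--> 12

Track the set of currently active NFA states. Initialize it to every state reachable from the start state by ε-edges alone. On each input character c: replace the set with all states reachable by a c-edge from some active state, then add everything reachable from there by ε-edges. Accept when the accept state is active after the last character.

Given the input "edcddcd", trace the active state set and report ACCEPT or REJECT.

Answer: REJECT

Derivation:
initial (ε-close {0}): {0,2,4,6,10,12}
'e' @ 1: {3,5,7,8,13,14}
'd' @ 2: {1,9}  (accept∈set)
'c' @ 3: {}  — state set empty
rest 'ddcd' ignored (set empty)
end set {} — state 1 not in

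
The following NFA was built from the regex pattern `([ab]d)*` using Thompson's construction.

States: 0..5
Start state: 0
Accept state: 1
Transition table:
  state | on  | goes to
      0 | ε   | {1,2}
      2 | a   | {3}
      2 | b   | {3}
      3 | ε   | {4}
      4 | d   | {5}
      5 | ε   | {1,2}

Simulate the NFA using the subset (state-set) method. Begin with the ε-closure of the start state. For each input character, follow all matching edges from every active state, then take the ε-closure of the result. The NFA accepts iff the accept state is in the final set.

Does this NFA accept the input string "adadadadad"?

Answer: ACCEPT

Derivation:
S₀ = ε-closure({0}) = {0,1,2}
'a' @ 1: {3,4}
'd' @ 2: {1,2,5}  [accepting]
'a' @ 3: {3,4}
'd' @ 4: {1,2,5}  [accepting]
'a' @ 5: {3,4}
'd' @ 6: {1,2,5}  [accepting]
'a' @ 7: {3,4}
'd' @ 8: {1,2,5}  [accepting]
'a' @ 9: {3,4}
'd' @ 10: {1,2,5}  [accepting]
after full input: {1,2,5}  (accept=1 in)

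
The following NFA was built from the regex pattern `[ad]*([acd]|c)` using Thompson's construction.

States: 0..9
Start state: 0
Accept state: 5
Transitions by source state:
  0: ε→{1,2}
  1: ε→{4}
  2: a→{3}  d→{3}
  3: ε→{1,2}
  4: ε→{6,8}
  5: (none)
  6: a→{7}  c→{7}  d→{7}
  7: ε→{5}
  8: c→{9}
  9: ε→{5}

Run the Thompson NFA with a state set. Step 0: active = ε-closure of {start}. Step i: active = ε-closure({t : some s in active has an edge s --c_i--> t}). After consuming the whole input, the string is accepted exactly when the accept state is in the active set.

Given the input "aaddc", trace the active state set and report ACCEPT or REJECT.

Answer: ACCEPT

Steps:
start: ε-closure({0}) = {0,1,2,4,6,8}
'a' @ 1: {1,2,3,4,5,6,7,8}  ✓accept
'a' @ 2: {1,2,3,4,5,6,7,8}  ✓accept
'd' @ 3: {1,2,3,4,5,6,7,8}  ✓accept
'd' @ 4: {1,2,3,4,5,6,7,8}  ✓accept
'c' @ 5: {5,7,9}  ✓accept
final: {5,7,9}; accept 5 in set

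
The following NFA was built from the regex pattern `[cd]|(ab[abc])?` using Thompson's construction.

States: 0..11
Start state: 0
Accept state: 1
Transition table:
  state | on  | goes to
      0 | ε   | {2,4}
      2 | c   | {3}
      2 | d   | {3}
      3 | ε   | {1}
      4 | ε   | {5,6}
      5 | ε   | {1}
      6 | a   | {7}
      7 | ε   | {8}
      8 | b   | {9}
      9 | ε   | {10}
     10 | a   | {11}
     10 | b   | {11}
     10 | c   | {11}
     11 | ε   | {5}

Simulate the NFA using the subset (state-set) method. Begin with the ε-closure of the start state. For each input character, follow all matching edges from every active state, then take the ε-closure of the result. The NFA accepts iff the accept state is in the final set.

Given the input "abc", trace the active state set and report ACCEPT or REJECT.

Answer: ACCEPT

Steps:
start: ε-closure({0}) = {0,1,2,4,5,6}
'a' @ 1: {7,8}
'b' @ 2: {9,10}
'c' @ 3: {1,5,11}  ✓accept
end set {1,5,11} — state 1 in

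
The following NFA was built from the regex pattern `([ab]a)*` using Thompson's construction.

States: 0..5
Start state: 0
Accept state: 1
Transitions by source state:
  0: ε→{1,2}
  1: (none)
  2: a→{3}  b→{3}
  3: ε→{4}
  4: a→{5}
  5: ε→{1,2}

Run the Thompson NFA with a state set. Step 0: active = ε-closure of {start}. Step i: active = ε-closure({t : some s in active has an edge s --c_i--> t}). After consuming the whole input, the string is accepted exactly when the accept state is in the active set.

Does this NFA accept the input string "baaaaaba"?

Answer: ACCEPT

Steps:
start: ε-closure({0}) = {0,1,2}
'b' @ 1: {3,4}
'a' @ 2: {1,2,5}  [accepting]
'a' @ 3: {3,4}
'a' @ 4: {1,2,5}  [accepting]
'a' @ 5: {3,4}
'a' @ 6: {1,2,5}  [accepting]
'b' @ 7: {3,4}
'a' @ 8: {1,2,5}  [accepting]
end set {1,2,5} — state 1 in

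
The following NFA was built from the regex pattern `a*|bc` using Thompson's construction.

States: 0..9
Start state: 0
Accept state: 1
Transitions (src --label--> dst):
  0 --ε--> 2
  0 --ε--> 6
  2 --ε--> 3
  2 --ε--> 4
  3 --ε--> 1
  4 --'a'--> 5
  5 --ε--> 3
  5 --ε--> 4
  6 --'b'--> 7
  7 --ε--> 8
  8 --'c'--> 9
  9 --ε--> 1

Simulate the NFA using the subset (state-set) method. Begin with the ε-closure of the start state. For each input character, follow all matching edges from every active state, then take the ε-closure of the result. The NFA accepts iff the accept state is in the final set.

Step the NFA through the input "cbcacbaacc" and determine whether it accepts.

Answer: REJECT

Trace:
S₀ = ε-closure({0}) = {0,1,2,3,4,6}
'c' @ 1: {}  — state set empty
rest 'bcacbaacc' ignored (set empty)
end set {} — state 1 not in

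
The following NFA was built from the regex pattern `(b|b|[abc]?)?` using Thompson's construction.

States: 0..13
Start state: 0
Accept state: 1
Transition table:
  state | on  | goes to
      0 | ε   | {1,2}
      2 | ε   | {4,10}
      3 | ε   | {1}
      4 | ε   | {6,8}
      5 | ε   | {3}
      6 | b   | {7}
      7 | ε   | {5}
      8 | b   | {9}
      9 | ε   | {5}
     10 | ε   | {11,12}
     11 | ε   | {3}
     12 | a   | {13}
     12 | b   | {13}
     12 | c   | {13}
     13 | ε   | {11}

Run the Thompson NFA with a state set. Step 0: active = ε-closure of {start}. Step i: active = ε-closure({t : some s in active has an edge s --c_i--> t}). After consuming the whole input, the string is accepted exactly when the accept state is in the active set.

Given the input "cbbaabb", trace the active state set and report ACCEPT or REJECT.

S₀ = ε-closure({0}) = {0,1,2,3,4,6,8,10,11,12}
'c' @ 1: {1,3,11,13}  [accepting]
'b' @ 2: {}  — state set empty
rest 'baabb' ignored (set empty)
end set {} — state 1 not in

Answer: REJECT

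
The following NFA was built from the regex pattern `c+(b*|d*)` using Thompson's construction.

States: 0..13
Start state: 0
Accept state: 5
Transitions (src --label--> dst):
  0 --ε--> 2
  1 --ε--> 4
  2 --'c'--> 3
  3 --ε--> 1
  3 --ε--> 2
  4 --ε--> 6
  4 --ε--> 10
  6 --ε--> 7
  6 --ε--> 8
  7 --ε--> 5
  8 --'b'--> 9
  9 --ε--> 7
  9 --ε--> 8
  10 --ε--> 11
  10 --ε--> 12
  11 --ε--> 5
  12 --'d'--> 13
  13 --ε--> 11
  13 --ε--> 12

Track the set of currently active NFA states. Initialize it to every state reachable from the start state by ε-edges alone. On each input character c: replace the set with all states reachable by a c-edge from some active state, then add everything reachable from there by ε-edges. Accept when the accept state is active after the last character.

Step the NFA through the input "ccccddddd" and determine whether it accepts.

Answer: ACCEPT

Trace:
start: ε-closure({0}) = {0,2}
'c' @ 1: {1,2,3,4,5,6,7,8,10,11,12}  [accepting]
'c' @ 2: {1,2,3,4,5,6,7,8,10,11,12}  [accepting]
'c' @ 3: {1,2,3,4,5,6,7,8,10,11,12}  [accepting]
'c' @ 4: {1,2,3,4,5,6,7,8,10,11,12}  [accepting]
'd' @ 5: {5,11,12,13}  [accepting]
'd' @ 6: {5,11,12,13}  [accepting]
'd' @ 7: {5,11,12,13}  [accepting]
'd' @ 8: {5,11,12,13}  [accepting]
'd' @ 9: {5,11,12,13}  [accepting]
after full input: {5,11,12,13}  (accept=5 in)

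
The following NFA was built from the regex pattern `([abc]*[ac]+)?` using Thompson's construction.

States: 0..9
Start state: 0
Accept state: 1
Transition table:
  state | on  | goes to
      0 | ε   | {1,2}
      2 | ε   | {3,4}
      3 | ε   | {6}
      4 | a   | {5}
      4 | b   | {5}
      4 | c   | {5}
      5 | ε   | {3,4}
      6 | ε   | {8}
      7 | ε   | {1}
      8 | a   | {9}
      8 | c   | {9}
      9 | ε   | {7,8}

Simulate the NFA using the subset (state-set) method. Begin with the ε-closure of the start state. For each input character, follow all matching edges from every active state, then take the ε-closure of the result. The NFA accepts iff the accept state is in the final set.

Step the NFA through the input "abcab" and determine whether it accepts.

S₀ = ε-closure({0}) = {0,1,2,3,4,6,8}
'a' @ 1: {1,3,4,5,6,7,8,9}  ✓accept
'b' @ 2: {3,4,5,6,8}
'c' @ 3: {1,3,4,5,6,7,8,9}  ✓accept
'a' @ 4: {1,3,4,5,6,7,8,9}  ✓accept
'b' @ 5: {3,4,5,6,8}
final: {3,4,5,6,8}; accept 1 not in set

Answer: REJECT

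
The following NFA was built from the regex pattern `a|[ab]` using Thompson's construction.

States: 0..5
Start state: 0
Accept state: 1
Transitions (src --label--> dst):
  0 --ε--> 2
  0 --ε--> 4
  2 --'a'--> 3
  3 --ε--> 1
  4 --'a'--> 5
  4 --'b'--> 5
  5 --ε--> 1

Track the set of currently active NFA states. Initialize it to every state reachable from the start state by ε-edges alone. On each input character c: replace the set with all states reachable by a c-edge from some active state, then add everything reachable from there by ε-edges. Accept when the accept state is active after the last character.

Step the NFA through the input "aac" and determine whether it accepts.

start: ε-closure({0}) = {0,2,4}
'a' @ 1: {1,3,5}  [accepting]
'a' @ 2: {}  — state set empty
rest 'c' ignored (set empty)
after full input: {}  (accept=1 not in)

Answer: REJECT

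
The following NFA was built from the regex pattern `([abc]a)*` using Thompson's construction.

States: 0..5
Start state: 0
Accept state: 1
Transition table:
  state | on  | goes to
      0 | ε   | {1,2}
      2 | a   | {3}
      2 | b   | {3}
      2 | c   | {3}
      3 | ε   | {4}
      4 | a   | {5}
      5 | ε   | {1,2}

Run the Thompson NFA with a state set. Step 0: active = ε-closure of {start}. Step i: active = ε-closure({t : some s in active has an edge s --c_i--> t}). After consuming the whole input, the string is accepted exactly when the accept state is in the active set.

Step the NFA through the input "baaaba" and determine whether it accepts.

start: ε-closure({0}) = {0,1,2}
'b' @ 1: {3,4}
'a' @ 2: {1,2,5}  ✓accept
'a' @ 3: {3,4}
'a' @ 4: {1,2,5}  ✓accept
'b' @ 5: {3,4}
'a' @ 6: {1,2,5}  ✓accept
final: {1,2,5}; accept 1 in set

Answer: ACCEPT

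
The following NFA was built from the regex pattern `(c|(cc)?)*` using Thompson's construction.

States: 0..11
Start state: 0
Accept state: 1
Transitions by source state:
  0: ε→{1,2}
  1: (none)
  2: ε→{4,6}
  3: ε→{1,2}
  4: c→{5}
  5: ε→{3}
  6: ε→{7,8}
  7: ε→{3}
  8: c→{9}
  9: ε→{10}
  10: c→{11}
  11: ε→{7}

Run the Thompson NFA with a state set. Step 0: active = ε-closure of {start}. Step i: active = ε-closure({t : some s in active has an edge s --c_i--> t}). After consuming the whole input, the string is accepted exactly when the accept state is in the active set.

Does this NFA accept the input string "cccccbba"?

Answer: REJECT

Trace:
start: ε-closure({0}) = {0,1,2,3,4,6,7,8}
'c' @ 1: {1,2,3,4,5,6,7,8,9,10}  (accept∈set)
'c' @ 2: {1,2,3,4,5,6,7,8,9,10,11}  (accept∈set)
'c' @ 3: {1,2,3,4,5,6,7,8,9,10,11}  (accept∈set)
'c' @ 4: {1,2,3,4,5,6,7,8,9,10,11}  (accept∈set)
'c' @ 5: {1,2,3,4,5,6,7,8,9,10,11}  (accept∈set)
'b' @ 6: {}  — dead — no transitions
rest 'ba' ignored (set empty)
end set {} — state 1 not in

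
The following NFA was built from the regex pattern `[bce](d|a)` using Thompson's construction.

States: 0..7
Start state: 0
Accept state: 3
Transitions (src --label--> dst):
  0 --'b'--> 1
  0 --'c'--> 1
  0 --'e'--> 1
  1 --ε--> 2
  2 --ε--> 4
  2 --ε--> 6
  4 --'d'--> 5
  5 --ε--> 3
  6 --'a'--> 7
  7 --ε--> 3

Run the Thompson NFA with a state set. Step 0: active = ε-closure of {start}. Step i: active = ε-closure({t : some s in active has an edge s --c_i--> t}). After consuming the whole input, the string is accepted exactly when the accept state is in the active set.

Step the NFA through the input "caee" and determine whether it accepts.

Answer: REJECT

Steps:
S₀ = ε-closure({0}) = {0}
'c' @ 1: {1,2,4,6}
'a' @ 2: {3,7}  (accept∈set)
'e' @ 3: {}  — state set empty
rest 'e' ignored (set empty)
end set {} — state 3 not in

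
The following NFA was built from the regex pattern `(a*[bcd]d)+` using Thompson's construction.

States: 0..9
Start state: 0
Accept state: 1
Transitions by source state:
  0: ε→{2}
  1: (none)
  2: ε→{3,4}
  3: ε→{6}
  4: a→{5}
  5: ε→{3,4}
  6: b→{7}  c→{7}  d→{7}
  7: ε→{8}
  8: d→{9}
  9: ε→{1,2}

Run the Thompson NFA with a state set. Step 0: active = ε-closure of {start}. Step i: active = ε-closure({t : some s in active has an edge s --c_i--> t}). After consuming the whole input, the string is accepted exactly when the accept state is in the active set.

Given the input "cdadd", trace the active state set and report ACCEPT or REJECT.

start: ε-closure({0}) = {0,2,3,4,6}
'c' @ 1: {7,8}
'd' @ 2: {1,2,3,4,6,9}  ✓accept
'a' @ 3: {3,4,5,6}
'd' @ 4: {7,8}
'd' @ 5: {1,2,3,4,6,9}  ✓accept
final: {1,2,3,4,6,9}; accept 1 in set

Answer: ACCEPT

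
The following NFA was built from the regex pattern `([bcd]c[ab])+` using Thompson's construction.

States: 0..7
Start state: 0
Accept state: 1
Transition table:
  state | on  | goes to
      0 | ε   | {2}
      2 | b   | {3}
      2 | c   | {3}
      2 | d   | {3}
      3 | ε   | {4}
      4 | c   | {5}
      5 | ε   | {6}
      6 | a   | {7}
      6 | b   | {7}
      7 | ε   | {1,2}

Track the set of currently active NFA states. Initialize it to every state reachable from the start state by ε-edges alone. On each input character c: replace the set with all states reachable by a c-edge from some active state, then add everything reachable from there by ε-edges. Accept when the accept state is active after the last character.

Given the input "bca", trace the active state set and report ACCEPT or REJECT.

Answer: ACCEPT

Trace:
initial (ε-close {0}): {0,2}
'b' @ 1: {3,4}
'c' @ 2: {5,6}
'a' @ 3: {1,2,7}  [accepting]
final: {1,2,7}; accept 1 in set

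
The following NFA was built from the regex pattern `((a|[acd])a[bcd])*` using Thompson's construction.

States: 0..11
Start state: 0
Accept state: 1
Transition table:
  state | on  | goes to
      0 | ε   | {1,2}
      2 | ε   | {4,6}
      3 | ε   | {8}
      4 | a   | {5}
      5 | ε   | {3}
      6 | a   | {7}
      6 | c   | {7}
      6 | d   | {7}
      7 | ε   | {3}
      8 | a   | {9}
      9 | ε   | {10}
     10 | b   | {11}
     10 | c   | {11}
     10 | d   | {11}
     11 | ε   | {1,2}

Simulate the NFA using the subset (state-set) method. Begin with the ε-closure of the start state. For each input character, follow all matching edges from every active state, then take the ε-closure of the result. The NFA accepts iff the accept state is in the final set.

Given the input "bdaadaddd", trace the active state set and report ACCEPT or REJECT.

Answer: REJECT

Derivation:
start: ε-closure({0}) = {0,1,2,4,6}
'b' @ 1: {}  — state set empty
rest 'daadaddd' ignored (set empty)
final: {}; accept 1 not in set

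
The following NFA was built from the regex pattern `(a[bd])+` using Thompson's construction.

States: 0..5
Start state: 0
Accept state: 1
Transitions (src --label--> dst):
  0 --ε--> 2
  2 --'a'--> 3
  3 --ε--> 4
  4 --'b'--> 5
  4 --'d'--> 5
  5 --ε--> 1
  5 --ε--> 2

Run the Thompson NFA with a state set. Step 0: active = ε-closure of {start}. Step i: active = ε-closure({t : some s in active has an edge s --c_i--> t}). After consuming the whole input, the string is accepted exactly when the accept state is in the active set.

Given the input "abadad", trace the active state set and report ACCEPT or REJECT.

start: ε-closure({0}) = {0,2}
'a' @ 1: {3,4}
'b' @ 2: {1,2,5}  (accept∈set)
'a' @ 3: {3,4}
'd' @ 4: {1,2,5}  (accept∈set)
'a' @ 5: {3,4}
'd' @ 6: {1,2,5}  (accept∈set)
end set {1,2,5} — state 1 in

Answer: ACCEPT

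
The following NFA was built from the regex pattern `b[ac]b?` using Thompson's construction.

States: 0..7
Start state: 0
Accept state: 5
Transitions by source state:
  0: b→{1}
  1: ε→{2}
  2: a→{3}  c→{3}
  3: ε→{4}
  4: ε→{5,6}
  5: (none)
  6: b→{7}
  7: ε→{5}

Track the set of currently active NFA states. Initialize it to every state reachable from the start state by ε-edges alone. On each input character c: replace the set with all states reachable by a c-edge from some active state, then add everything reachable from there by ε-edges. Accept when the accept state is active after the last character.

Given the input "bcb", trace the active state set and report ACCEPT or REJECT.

Answer: ACCEPT

Steps:
initial (ε-close {0}): {0}
'b' @ 1: {1,2}
'c' @ 2: {3,4,5,6}  ✓accept
'b' @ 3: {5,7}  ✓accept
after full input: {5,7}  (accept=5 in)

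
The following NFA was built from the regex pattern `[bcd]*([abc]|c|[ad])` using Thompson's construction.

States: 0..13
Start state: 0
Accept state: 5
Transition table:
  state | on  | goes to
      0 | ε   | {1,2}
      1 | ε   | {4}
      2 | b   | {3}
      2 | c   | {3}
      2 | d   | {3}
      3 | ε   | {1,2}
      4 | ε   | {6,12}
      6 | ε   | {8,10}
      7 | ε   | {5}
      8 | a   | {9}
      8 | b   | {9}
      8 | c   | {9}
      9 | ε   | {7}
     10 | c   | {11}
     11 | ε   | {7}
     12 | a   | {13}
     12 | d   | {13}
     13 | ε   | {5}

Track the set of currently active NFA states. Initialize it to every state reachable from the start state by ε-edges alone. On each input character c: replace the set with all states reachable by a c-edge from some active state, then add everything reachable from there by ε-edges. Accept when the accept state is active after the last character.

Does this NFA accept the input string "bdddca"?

Answer: ACCEPT

Derivation:
S₀ = ε-closure({0}) = {0,1,2,4,6,8,10,12}
'b' @ 1: {1,2,3,4,5,6,7,8,9,10,12}  ✓accept
'd' @ 2: {1,2,3,4,5,6,8,10,12,13}  ✓accept
'd' @ 3: {1,2,3,4,5,6,8,10,12,13}  ✓accept
'd' @ 4: {1,2,3,4,5,6,8,10,12,13}  ✓accept
'c' @ 5: {1,2,3,4,5,6,7,8,9,10,11,12}  ✓accept
'a' @ 6: {5,7,9,13}  ✓accept
final: {5,7,9,13}; accept 5 in set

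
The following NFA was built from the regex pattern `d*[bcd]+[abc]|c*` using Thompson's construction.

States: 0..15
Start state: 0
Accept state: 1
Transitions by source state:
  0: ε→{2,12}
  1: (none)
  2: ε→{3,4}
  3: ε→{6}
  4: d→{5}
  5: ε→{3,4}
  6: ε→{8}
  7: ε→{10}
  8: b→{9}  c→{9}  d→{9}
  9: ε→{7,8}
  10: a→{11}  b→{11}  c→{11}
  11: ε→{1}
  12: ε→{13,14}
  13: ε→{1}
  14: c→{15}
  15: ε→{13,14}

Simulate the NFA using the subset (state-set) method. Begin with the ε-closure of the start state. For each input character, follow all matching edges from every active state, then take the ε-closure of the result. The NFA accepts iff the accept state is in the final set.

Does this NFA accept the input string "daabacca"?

S₀ = ε-closure({0}) = {0,1,2,3,4,6,8,12,13,14}
'd' @ 1: {3,4,5,6,7,8,9,10}
'a' @ 2: {1,11}  (accept∈set)
'a' @ 3: {}  — state set empty
rest 'bacca' ignored (set empty)
end set {} — state 1 not in

Answer: REJECT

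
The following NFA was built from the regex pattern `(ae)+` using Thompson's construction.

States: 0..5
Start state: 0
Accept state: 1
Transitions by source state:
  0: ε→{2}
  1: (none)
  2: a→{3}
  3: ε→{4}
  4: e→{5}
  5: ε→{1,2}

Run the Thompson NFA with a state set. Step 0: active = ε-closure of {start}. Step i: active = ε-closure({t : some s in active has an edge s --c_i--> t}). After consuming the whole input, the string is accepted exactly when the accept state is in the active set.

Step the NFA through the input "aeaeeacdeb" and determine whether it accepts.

S₀ = ε-closure({0}) = {0,2}
'a' @ 1: {3,4}
'e' @ 2: {1,2,5}  [accepting]
'a' @ 3: {3,4}
'e' @ 4: {1,2,5}  [accepting]
'e' @ 5: {}  — no active states
rest 'acdeb' ignored (set empty)
after full input: {}  (accept=1 not in)

Answer: REJECT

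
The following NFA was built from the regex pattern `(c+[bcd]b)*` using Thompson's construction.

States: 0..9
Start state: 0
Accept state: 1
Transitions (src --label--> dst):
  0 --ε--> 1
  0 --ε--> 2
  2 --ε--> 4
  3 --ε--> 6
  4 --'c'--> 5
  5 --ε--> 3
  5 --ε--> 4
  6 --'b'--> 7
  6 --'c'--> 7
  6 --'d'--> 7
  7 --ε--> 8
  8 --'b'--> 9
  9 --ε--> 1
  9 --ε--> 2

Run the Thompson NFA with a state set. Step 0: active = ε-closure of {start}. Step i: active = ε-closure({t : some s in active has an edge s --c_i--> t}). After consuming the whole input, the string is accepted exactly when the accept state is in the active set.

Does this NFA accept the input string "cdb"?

Answer: ACCEPT

Derivation:
initial (ε-close {0}): {0,1,2,4}
'c' @ 1: {3,4,5,6}
'd' @ 2: {7,8}
'b' @ 3: {1,2,4,9}  ✓accept
end set {1,2,4,9} — state 1 in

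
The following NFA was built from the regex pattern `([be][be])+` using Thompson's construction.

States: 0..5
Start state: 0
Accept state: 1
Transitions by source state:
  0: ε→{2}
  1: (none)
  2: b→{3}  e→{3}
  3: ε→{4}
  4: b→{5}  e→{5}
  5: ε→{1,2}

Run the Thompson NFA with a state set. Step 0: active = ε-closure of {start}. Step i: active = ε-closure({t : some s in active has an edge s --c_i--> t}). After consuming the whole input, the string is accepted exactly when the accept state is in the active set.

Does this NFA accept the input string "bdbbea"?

initial (ε-close {0}): {0,2}
'b' @ 1: {3,4}
'd' @ 2: {}  — no active states
rest 'bbea' ignored (set empty)
after full input: {}  (accept=1 not in)

Answer: REJECT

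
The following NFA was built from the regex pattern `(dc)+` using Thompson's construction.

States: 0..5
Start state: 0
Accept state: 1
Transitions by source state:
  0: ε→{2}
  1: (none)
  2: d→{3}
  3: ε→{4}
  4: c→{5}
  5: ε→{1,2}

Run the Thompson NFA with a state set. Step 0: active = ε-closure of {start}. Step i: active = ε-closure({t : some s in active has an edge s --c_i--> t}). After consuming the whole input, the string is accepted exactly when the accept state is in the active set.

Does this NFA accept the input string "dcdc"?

Answer: ACCEPT

Derivation:
initial (ε-close {0}): {0,2}
'd' @ 1: {3,4}
'c' @ 2: {1,2,5}  ✓accept
'd' @ 3: {3,4}
'c' @ 4: {1,2,5}  ✓accept
after full input: {1,2,5}  (accept=1 in)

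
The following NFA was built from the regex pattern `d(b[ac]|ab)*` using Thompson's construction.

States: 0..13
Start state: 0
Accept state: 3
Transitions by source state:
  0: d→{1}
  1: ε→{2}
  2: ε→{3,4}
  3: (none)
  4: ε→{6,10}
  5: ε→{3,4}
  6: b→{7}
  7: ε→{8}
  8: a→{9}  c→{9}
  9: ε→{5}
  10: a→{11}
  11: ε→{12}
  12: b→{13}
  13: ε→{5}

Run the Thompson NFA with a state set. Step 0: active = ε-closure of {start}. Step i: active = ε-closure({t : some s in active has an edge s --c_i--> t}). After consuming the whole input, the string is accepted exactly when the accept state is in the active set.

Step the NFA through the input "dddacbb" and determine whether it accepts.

Answer: REJECT

Trace:
start: ε-closure({0}) = {0}
'd' @ 1: {1,2,3,4,6,10}  (accept∈set)
'd' @ 2: {}  — state set empty
rest 'dacbb' ignored (set empty)
final: {}; accept 3 not in set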